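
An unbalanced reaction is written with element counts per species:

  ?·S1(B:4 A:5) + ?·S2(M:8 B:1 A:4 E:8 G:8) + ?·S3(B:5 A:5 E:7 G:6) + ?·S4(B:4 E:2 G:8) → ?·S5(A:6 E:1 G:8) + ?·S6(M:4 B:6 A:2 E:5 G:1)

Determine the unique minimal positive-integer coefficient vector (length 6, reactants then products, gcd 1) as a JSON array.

M: 5·0+3·8+1·0+2·0 = 24 | 5·0+6·4 = 24
B: 5·4+3·1+1·5+2·4 = 36 | 5·0+6·6 = 36
A: 5·5+3·4+1·5+2·0 = 42 | 5·6+6·2 = 42
E: 5·0+3·8+1·7+2·2 = 35 | 5·1+6·5 = 35
G: 5·0+3·8+1·6+2·8 = 46 | 5·8+6·1 = 46
gcd(5,3,1,2,5,6) = 1

Coefficients: [5, 3, 1, 2, 5, 6]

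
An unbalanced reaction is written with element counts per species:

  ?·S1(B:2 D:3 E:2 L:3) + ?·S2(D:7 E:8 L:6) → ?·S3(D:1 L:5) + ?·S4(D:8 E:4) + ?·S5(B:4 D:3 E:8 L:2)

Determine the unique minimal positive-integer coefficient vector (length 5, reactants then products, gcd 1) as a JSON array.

Coefficients: [2, 1, 2, 1, 1]

B: 2·2+1·0 = 4 | 2·0+1·0+1·4 = 4
D: 2·3+1·7 = 13 | 2·1+1·8+1·3 = 13
E: 2·2+1·8 = 12 | 2·0+1·4+1·8 = 12
L: 2·3+1·6 = 12 | 2·5+1·0+1·2 = 12
gcd(2,1,2,1,1) = 1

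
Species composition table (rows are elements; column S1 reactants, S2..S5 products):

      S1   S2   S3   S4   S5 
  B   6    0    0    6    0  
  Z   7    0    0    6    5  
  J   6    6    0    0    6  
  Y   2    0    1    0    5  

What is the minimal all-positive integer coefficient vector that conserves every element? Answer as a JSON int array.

Coefficients: [5, 4, 5, 5, 1]

B: 5·6 = 30 | 4·0+5·0+5·6+1·0 = 30
Z: 5·7 = 35 | 4·0+5·0+5·6+1·5 = 35
J: 5·6 = 30 | 4·6+5·0+5·0+1·6 = 30
Y: 5·2 = 10 | 4·0+5·1+5·0+1·5 = 10
gcd(5,4,5,5,1) = 1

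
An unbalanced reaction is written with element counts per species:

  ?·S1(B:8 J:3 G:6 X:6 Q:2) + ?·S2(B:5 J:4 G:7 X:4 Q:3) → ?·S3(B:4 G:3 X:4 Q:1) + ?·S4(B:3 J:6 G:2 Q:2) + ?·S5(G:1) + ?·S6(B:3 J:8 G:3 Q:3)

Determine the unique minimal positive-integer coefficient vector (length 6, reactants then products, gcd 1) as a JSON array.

B: 2·8+2·5 = 26 | 5·4+1·3+6·0+1·3 = 26
J: 2·3+2·4 = 14 | 5·0+1·6+6·0+1·8 = 14
G: 2·6+2·7 = 26 | 5·3+1·2+6·1+1·3 = 26
X: 2·6+2·4 = 20 | 5·4+1·0+6·0+1·0 = 20
Q: 2·2+2·3 = 10 | 5·1+1·2+6·0+1·3 = 10
gcd(2,2,5,1,6,1) = 1

Coefficients: [2, 2, 5, 1, 6, 1]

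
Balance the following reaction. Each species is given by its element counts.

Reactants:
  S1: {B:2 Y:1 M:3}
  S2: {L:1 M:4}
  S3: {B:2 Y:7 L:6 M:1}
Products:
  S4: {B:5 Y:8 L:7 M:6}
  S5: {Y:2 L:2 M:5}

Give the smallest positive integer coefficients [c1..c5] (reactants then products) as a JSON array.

B: 5·2+6·0+5·2 = 20 | 4·5+4·0 = 20
Y: 5·1+6·0+5·7 = 40 | 4·8+4·2 = 40
L: 5·0+6·1+5·6 = 36 | 4·7+4·2 = 36
M: 5·3+6·4+5·1 = 44 | 4·6+4·5 = 44
gcd(5,6,5,4,4) = 1

Coefficients: [5, 6, 5, 4, 4]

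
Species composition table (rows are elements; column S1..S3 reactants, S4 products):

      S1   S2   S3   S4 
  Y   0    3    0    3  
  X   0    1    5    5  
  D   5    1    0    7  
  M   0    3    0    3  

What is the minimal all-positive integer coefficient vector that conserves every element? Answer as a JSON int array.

Coefficients: [6, 5, 4, 5]

Y: 6·0+5·3+4·0 = 15 | 5·3 = 15
X: 6·0+5·1+4·5 = 25 | 5·5 = 25
D: 6·5+5·1+4·0 = 35 | 5·7 = 35
M: 6·0+5·3+4·0 = 15 | 5·3 = 15
gcd(6,5,4,5) = 1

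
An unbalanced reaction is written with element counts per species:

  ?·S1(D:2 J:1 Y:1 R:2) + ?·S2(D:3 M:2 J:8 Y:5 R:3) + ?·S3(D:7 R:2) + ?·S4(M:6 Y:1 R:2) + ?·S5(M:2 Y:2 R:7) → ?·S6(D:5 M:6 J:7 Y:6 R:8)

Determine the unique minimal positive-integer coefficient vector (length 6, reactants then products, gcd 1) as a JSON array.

Coefficients: [3, 4, 1, 3, 2, 5]

D: 3·2+4·3+1·7+3·0+2·0 = 25 | 5·5 = 25
M: 3·0+4·2+1·0+3·6+2·2 = 30 | 5·6 = 30
J: 3·1+4·8+1·0+3·0+2·0 = 35 | 5·7 = 35
Y: 3·1+4·5+1·0+3·1+2·2 = 30 | 5·6 = 30
R: 3·2+4·3+1·2+3·2+2·7 = 40 | 5·8 = 40
gcd(3,4,1,3,2,5) = 1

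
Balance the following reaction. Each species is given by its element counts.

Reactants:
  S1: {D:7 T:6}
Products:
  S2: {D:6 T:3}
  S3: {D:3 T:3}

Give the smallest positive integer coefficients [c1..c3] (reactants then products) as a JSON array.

D: 3·7 = 21 | 1·6+5·3 = 21
T: 3·6 = 18 | 1·3+5·3 = 18
gcd(3,1,5) = 1

Coefficients: [3, 1, 5]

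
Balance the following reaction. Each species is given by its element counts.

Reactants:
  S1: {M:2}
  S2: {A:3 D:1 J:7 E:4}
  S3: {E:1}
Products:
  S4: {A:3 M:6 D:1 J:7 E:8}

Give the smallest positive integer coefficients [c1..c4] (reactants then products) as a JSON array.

Coefficients: [3, 1, 4, 1]

A: 3·0+1·3+4·0 = 3 | 1·3 = 3
M: 3·2+1·0+4·0 = 6 | 1·6 = 6
D: 3·0+1·1+4·0 = 1 | 1·1 = 1
J: 3·0+1·7+4·0 = 7 | 1·7 = 7
E: 3·0+1·4+4·1 = 8 | 1·8 = 8
gcd(3,1,4,1) = 1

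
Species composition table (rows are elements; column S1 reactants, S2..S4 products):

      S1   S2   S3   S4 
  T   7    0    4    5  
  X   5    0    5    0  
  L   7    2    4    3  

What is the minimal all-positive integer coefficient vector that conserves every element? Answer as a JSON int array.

Coefficients: [5, 3, 5, 3]

T: 5·7 = 35 | 3·0+5·4+3·5 = 35
X: 5·5 = 25 | 3·0+5·5+3·0 = 25
L: 5·7 = 35 | 3·2+5·4+3·3 = 35
gcd(5,3,5,3) = 1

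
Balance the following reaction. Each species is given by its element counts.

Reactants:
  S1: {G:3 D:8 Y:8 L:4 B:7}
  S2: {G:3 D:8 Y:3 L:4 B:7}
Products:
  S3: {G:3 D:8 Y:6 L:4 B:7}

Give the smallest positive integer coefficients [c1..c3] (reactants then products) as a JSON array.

Coefficients: [3, 2, 5]

G: 3·3+2·3 = 15 | 5·3 = 15
D: 3·8+2·8 = 40 | 5·8 = 40
Y: 3·8+2·3 = 30 | 5·6 = 30
L: 3·4+2·4 = 20 | 5·4 = 20
B: 3·7+2·7 = 35 | 5·7 = 35
gcd(3,2,5) = 1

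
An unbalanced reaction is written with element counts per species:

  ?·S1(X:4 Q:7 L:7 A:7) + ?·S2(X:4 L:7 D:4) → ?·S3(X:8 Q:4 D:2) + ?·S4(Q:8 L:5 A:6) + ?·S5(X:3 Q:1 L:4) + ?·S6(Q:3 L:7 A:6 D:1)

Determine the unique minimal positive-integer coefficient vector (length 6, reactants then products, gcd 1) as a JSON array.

Coefficients: [6, 3, 3, 1, 4, 6]

X: 6·4+3·4 = 36 | 3·8+1·0+4·3+6·0 = 36
Q: 6·7+3·0 = 42 | 3·4+1·8+4·1+6·3 = 42
L: 6·7+3·7 = 63 | 3·0+1·5+4·4+6·7 = 63
A: 6·7+3·0 = 42 | 3·0+1·6+4·0+6·6 = 42
D: 6·0+3·4 = 12 | 3·2+1·0+4·0+6·1 = 12
gcd(6,3,3,1,4,6) = 1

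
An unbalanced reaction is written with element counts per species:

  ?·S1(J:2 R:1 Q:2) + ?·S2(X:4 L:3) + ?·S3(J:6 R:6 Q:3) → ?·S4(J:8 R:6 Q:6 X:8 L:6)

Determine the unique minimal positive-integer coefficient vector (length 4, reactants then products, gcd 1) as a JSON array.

Coefficients: [6, 6, 2, 3]

J: 6·2+6·0+2·6 = 24 | 3·8 = 24
R: 6·1+6·0+2·6 = 18 | 3·6 = 18
Q: 6·2+6·0+2·3 = 18 | 3·6 = 18
X: 6·0+6·4+2·0 = 24 | 3·8 = 24
L: 6·0+6·3+2·0 = 18 | 3·6 = 18
gcd(6,6,2,3) = 1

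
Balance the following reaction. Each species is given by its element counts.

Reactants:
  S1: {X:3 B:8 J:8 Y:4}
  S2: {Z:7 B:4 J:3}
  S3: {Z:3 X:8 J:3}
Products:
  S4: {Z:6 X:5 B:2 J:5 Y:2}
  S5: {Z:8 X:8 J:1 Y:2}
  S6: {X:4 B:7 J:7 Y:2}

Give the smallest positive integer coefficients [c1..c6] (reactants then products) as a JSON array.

Z: 5·0+2·7+4·3 = 26 | 3·6+1·8+6·0 = 26
X: 5·3+2·0+4·8 = 47 | 3·5+1·8+6·4 = 47
B: 5·8+2·4+4·0 = 48 | 3·2+1·0+6·7 = 48
J: 5·8+2·3+4·3 = 58 | 3·5+1·1+6·7 = 58
Y: 5·4+2·0+4·0 = 20 | 3·2+1·2+6·2 = 20
gcd(5,2,4,3,1,6) = 1

Coefficients: [5, 2, 4, 3, 1, 6]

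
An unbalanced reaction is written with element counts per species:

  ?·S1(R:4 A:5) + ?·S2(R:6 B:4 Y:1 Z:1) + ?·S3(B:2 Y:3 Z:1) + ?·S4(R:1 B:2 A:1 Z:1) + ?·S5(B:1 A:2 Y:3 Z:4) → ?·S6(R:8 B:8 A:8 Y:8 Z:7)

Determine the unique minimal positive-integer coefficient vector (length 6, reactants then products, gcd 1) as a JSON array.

R: 2·4+1·6+3·0+2·1+2·0 = 16 | 2·8 = 16
B: 2·0+1·4+3·2+2·2+2·1 = 16 | 2·8 = 16
A: 2·5+1·0+3·0+2·1+2·2 = 16 | 2·8 = 16
Y: 2·0+1·1+3·3+2·0+2·3 = 16 | 2·8 = 16
Z: 2·0+1·1+3·1+2·1+2·4 = 14 | 2·7 = 14
gcd(2,1,3,2,2,2) = 1

Coefficients: [2, 1, 3, 2, 2, 2]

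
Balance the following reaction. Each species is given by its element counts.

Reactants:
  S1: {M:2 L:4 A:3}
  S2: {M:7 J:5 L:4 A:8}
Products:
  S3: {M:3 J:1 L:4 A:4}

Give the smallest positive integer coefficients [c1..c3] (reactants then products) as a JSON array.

Coefficients: [4, 1, 5]

M: 4·2+1·7 = 15 | 5·3 = 15
J: 4·0+1·5 = 5 | 5·1 = 5
L: 4·4+1·4 = 20 | 5·4 = 20
A: 4·3+1·8 = 20 | 5·4 = 20
gcd(4,1,5) = 1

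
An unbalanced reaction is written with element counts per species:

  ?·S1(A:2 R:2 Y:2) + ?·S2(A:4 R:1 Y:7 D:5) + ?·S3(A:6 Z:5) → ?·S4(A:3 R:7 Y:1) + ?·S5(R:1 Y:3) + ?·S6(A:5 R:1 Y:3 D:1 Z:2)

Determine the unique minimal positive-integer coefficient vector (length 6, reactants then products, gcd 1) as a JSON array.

A: 6·2+1·4+2·6 = 28 | 1·3+1·0+5·5 = 28
R: 6·2+1·1+2·0 = 13 | 1·7+1·1+5·1 = 13
Y: 6·2+1·7+2·0 = 19 | 1·1+1·3+5·3 = 19
D: 6·0+1·5+2·0 = 5 | 1·0+1·0+5·1 = 5
Z: 6·0+1·0+2·5 = 10 | 1·0+1·0+5·2 = 10
gcd(6,1,2,1,1,5) = 1

Coefficients: [6, 1, 2, 1, 1, 5]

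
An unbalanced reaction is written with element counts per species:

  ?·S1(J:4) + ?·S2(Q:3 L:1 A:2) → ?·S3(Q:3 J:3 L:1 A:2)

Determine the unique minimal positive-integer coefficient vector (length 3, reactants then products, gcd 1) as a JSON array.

Coefficients: [3, 4, 4]

Q: 3·0+4·3 = 12 | 4·3 = 12
J: 3·4+4·0 = 12 | 4·3 = 12
L: 3·0+4·1 = 4 | 4·1 = 4
A: 3·0+4·2 = 8 | 4·2 = 8
gcd(3,4,4) = 1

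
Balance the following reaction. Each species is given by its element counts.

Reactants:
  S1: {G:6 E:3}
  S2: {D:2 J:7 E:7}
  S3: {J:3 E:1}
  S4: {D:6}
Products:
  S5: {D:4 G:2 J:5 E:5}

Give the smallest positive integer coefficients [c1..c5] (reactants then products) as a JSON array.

Coefficients: [2, 3, 3, 3, 6]

D: 2·0+3·2+3·0+3·6 = 24 | 6·4 = 24
G: 2·6+3·0+3·0+3·0 = 12 | 6·2 = 12
J: 2·0+3·7+3·3+3·0 = 30 | 6·5 = 30
E: 2·3+3·7+3·1+3·0 = 30 | 6·5 = 30
gcd(2,3,3,3,6) = 1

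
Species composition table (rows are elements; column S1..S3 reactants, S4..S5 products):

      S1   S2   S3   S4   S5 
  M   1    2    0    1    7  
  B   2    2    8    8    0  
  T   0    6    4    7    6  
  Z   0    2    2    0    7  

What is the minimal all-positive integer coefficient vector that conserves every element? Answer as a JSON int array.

Coefficients: [6, 6, 1, 4, 2]

M: 6·1+6·2+1·0 = 18 | 4·1+2·7 = 18
B: 6·2+6·2+1·8 = 32 | 4·8+2·0 = 32
T: 6·0+6·6+1·4 = 40 | 4·7+2·6 = 40
Z: 6·0+6·2+1·2 = 14 | 4·0+2·7 = 14
gcd(6,6,1,4,2) = 1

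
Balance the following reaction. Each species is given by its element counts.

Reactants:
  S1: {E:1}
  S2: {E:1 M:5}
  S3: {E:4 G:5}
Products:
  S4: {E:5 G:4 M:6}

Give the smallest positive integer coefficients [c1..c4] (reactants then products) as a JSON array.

E: 3·1+6·1+4·4 = 25 | 5·5 = 25
G: 3·0+6·0+4·5 = 20 | 5·4 = 20
M: 3·0+6·5+4·0 = 30 | 5·6 = 30
gcd(3,6,4,5) = 1

Coefficients: [3, 6, 4, 5]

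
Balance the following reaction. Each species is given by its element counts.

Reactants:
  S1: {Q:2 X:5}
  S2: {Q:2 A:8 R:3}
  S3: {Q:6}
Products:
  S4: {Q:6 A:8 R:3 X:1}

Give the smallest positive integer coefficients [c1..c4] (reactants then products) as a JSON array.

Q: 1·2+5·2+3·6 = 30 | 5·6 = 30
A: 1·0+5·8+3·0 = 40 | 5·8 = 40
R: 1·0+5·3+3·0 = 15 | 5·3 = 15
X: 1·5+5·0+3·0 = 5 | 5·1 = 5
gcd(1,5,3,5) = 1

Coefficients: [1, 5, 3, 5]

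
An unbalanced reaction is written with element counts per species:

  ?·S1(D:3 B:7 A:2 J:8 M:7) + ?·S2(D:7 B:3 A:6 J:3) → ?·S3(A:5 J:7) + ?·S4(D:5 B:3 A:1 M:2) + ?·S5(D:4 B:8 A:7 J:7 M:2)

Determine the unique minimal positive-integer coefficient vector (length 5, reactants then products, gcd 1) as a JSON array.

Coefficients: [2, 4, 3, 6, 1]

D: 2·3+4·7 = 34 | 3·0+6·5+1·4 = 34
B: 2·7+4·3 = 26 | 3·0+6·3+1·8 = 26
A: 2·2+4·6 = 28 | 3·5+6·1+1·7 = 28
J: 2·8+4·3 = 28 | 3·7+6·0+1·7 = 28
M: 2·7+4·0 = 14 | 3·0+6·2+1·2 = 14
gcd(2,4,3,6,1) = 1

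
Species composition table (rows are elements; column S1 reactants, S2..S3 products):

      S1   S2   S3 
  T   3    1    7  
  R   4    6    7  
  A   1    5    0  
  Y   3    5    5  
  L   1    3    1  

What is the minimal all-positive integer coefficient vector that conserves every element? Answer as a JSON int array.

T: 5·3 = 15 | 1·1+2·7 = 15
R: 5·4 = 20 | 1·6+2·7 = 20
A: 5·1 = 5 | 1·5+2·0 = 5
Y: 5·3 = 15 | 1·5+2·5 = 15
L: 5·1 = 5 | 1·3+2·1 = 5
gcd(5,1,2) = 1

Coefficients: [5, 1, 2]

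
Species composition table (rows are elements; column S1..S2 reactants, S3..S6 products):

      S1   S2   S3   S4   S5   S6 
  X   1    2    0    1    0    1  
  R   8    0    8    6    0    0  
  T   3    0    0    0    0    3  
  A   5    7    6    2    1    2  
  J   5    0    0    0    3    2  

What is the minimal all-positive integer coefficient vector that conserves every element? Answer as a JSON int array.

X: 6·1+2·2 = 10 | 3·0+4·1+6·0+6·1 = 10
R: 6·8+2·0 = 48 | 3·8+4·6+6·0+6·0 = 48
T: 6·3+2·0 = 18 | 3·0+4·0+6·0+6·3 = 18
A: 6·5+2·7 = 44 | 3·6+4·2+6·1+6·2 = 44
J: 6·5+2·0 = 30 | 3·0+4·0+6·3+6·2 = 30
gcd(6,2,3,4,6,6) = 1

Coefficients: [6, 2, 3, 4, 6, 6]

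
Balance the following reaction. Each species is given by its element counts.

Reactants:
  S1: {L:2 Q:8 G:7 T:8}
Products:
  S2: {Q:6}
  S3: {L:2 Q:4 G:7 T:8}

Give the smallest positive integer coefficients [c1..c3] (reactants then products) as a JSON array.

L: 3·2 = 6 | 2·0+3·2 = 6
Q: 3·8 = 24 | 2·6+3·4 = 24
G: 3·7 = 21 | 2·0+3·7 = 21
T: 3·8 = 24 | 2·0+3·8 = 24
gcd(3,2,3) = 1

Coefficients: [3, 2, 3]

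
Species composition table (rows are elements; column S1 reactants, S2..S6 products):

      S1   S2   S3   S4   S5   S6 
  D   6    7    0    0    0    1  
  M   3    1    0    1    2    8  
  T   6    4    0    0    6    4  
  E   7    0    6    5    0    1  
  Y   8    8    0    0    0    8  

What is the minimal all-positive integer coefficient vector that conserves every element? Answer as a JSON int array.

D: 6·6 = 36 | 5·7+6·0+1·0+2·0+1·1 = 36
M: 6·3 = 18 | 5·1+6·0+1·1+2·2+1·8 = 18
T: 6·6 = 36 | 5·4+6·0+1·0+2·6+1·4 = 36
E: 6·7 = 42 | 5·0+6·6+1·5+2·0+1·1 = 42
Y: 6·8 = 48 | 5·8+6·0+1·0+2·0+1·8 = 48
gcd(6,5,6,1,2,1) = 1

Coefficients: [6, 5, 6, 1, 2, 1]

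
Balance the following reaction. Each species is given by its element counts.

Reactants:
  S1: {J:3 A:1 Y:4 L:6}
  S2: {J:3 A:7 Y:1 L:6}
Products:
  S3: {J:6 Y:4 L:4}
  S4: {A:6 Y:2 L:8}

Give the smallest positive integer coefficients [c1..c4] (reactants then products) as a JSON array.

J: 4·3+2·3 = 18 | 3·6+3·0 = 18
A: 4·1+2·7 = 18 | 3·0+3·6 = 18
Y: 4·4+2·1 = 18 | 3·4+3·2 = 18
L: 4·6+2·6 = 36 | 3·4+3·8 = 36
gcd(4,2,3,3) = 1

Coefficients: [4, 2, 3, 3]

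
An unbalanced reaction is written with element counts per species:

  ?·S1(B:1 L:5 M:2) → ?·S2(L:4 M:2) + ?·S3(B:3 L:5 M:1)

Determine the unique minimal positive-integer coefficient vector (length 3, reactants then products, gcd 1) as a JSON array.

Coefficients: [6, 5, 2]

B: 6·1 = 6 | 5·0+2·3 = 6
L: 6·5 = 30 | 5·4+2·5 = 30
M: 6·2 = 12 | 5·2+2·1 = 12
gcd(6,5,2) = 1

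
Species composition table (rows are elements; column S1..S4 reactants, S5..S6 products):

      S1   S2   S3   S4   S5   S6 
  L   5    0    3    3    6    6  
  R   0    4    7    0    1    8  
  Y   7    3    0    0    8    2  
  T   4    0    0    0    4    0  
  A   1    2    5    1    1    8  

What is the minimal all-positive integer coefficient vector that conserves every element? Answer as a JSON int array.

L: 6·5+4·0+2·3+6·3 = 54 | 6·6+3·6 = 54
R: 6·0+4·4+2·7+6·0 = 30 | 6·1+3·8 = 30
Y: 6·7+4·3+2·0+6·0 = 54 | 6·8+3·2 = 54
T: 6·4+4·0+2·0+6·0 = 24 | 6·4+3·0 = 24
A: 6·1+4·2+2·5+6·1 = 30 | 6·1+3·8 = 30
gcd(6,4,2,6,6,3) = 1

Coefficients: [6, 4, 2, 6, 6, 3]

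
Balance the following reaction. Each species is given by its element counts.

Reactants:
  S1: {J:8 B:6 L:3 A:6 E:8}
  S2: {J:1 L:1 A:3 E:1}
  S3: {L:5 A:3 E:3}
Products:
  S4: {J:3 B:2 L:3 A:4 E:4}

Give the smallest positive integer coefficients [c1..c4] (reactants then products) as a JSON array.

Coefficients: [1, 1, 1, 3]

J: 1·8+1·1+1·0 = 9 | 3·3 = 9
B: 1·6+1·0+1·0 = 6 | 3·2 = 6
L: 1·3+1·1+1·5 = 9 | 3·3 = 9
A: 1·6+1·3+1·3 = 12 | 3·4 = 12
E: 1·8+1·1+1·3 = 12 | 3·4 = 12
gcd(1,1,1,3) = 1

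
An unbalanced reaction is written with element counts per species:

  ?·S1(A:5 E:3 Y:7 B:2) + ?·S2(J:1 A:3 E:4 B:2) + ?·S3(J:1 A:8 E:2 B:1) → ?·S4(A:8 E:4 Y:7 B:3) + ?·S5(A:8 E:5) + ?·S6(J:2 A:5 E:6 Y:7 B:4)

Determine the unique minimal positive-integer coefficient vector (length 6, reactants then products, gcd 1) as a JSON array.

Coefficients: [5, 3, 1, 3, 1, 2]

J: 5·0+3·1+1·1 = 4 | 3·0+1·0+2·2 = 4
A: 5·5+3·3+1·8 = 42 | 3·8+1·8+2·5 = 42
E: 5·3+3·4+1·2 = 29 | 3·4+1·5+2·6 = 29
Y: 5·7+3·0+1·0 = 35 | 3·7+1·0+2·7 = 35
B: 5·2+3·2+1·1 = 17 | 3·3+1·0+2·4 = 17
gcd(5,3,1,3,1,2) = 1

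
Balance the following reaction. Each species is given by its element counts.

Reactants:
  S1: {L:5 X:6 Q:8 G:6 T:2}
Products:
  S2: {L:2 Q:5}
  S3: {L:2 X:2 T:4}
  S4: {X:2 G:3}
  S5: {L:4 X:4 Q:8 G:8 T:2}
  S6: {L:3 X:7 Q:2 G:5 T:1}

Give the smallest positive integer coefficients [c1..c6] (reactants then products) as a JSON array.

L: 4·5 = 20 | 4·2+1·2+2·0+1·4+2·3 = 20
X: 4·6 = 24 | 4·0+1·2+2·2+1·4+2·7 = 24
Q: 4·8 = 32 | 4·5+1·0+2·0+1·8+2·2 = 32
G: 4·6 = 24 | 4·0+1·0+2·3+1·8+2·5 = 24
T: 4·2 = 8 | 4·0+1·4+2·0+1·2+2·1 = 8
gcd(4,4,1,2,1,2) = 1

Coefficients: [4, 4, 1, 2, 1, 2]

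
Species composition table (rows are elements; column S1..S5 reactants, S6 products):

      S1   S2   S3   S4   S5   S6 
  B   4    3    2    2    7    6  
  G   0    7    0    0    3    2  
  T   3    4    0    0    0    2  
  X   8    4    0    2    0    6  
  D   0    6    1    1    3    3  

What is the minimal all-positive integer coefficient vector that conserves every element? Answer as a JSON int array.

Coefficients: [2, 1, 1, 5, 1, 5]

B: 2·4+1·3+1·2+5·2+1·7 = 30 | 5·6 = 30
G: 2·0+1·7+1·0+5·0+1·3 = 10 | 5·2 = 10
T: 2·3+1·4+1·0+5·0+1·0 = 10 | 5·2 = 10
X: 2·8+1·4+1·0+5·2+1·0 = 30 | 5·6 = 30
D: 2·0+1·6+1·1+5·1+1·3 = 15 | 5·3 = 15
gcd(2,1,1,5,1,5) = 1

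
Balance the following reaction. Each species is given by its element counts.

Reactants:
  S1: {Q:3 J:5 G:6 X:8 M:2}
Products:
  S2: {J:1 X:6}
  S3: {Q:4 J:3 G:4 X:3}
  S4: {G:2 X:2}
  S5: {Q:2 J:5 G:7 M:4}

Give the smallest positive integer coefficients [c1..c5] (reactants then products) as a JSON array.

Q: 4·3 = 12 | 4·0+2·4+1·0+2·2 = 12
J: 4·5 = 20 | 4·1+2·3+1·0+2·5 = 20
G: 4·6 = 24 | 4·0+2·4+1·2+2·7 = 24
X: 4·8 = 32 | 4·6+2·3+1·2+2·0 = 32
M: 4·2 = 8 | 4·0+2·0+1·0+2·4 = 8
gcd(4,4,2,1,2) = 1

Coefficients: [4, 4, 2, 1, 2]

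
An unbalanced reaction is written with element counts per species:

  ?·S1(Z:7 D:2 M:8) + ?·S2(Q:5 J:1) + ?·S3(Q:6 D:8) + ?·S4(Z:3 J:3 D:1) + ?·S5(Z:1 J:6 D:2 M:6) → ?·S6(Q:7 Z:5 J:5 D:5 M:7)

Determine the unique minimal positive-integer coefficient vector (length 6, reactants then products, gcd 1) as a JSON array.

Coefficients: [3, 6, 2, 2, 3, 6]

Q: 3·0+6·5+2·6+2·0+3·0 = 42 | 6·7 = 42
Z: 3·7+6·0+2·0+2·3+3·1 = 30 | 6·5 = 30
J: 3·0+6·1+2·0+2·3+3·6 = 30 | 6·5 = 30
D: 3·2+6·0+2·8+2·1+3·2 = 30 | 6·5 = 30
M: 3·8+6·0+2·0+2·0+3·6 = 42 | 6·7 = 42
gcd(3,6,2,2,3,6) = 1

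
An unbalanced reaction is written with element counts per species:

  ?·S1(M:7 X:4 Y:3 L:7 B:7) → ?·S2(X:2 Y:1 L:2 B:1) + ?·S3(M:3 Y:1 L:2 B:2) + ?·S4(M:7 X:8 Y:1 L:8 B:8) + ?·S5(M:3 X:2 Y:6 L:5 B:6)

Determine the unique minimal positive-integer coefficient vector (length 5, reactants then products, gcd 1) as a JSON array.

M: 5·7 = 35 | 1·0+6·3+2·7+1·3 = 35
X: 5·4 = 20 | 1·2+6·0+2·8+1·2 = 20
Y: 5·3 = 15 | 1·1+6·1+2·1+1·6 = 15
L: 5·7 = 35 | 1·2+6·2+2·8+1·5 = 35
B: 5·7 = 35 | 1·1+6·2+2·8+1·6 = 35
gcd(5,1,6,2,1) = 1

Coefficients: [5, 1, 6, 2, 1]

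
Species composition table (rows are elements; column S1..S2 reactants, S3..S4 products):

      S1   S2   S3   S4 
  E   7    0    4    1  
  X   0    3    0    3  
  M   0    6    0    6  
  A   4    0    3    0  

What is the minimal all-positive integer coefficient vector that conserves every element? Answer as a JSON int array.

E: 3·7+5·0 = 21 | 4·4+5·1 = 21
X: 3·0+5·3 = 15 | 4·0+5·3 = 15
M: 3·0+5·6 = 30 | 4·0+5·6 = 30
A: 3·4+5·0 = 12 | 4·3+5·0 = 12
gcd(3,5,4,5) = 1

Coefficients: [3, 5, 4, 5]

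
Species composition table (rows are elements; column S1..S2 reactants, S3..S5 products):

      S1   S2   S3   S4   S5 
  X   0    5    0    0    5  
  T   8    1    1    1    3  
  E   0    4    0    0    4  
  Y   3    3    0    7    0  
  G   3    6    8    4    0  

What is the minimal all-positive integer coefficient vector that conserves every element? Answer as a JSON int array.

X: 2·0+5·5 = 25 | 3·0+3·0+5·5 = 25
T: 2·8+5·1 = 21 | 3·1+3·1+5·3 = 21
E: 2·0+5·4 = 20 | 3·0+3·0+5·4 = 20
Y: 2·3+5·3 = 21 | 3·0+3·7+5·0 = 21
G: 2·3+5·6 = 36 | 3·8+3·4+5·0 = 36
gcd(2,5,3,3,5) = 1

Coefficients: [2, 5, 3, 3, 5]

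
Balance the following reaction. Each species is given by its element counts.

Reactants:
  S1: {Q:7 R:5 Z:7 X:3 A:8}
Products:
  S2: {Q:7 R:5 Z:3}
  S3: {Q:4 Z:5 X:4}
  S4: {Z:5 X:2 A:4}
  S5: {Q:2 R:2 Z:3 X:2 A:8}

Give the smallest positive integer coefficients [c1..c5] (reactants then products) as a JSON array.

Q: 6·7 = 42 | 4·7+1·4+2·0+5·2 = 42
R: 6·5 = 30 | 4·5+1·0+2·0+5·2 = 30
Z: 6·7 = 42 | 4·3+1·5+2·5+5·3 = 42
X: 6·3 = 18 | 4·0+1·4+2·2+5·2 = 18
A: 6·8 = 48 | 4·0+1·0+2·4+5·8 = 48
gcd(6,4,1,2,5) = 1

Coefficients: [6, 4, 1, 2, 5]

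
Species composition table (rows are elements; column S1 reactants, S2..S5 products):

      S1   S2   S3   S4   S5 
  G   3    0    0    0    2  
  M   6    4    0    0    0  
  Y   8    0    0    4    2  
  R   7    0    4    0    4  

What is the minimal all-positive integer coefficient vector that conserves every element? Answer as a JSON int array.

Coefficients: [4, 6, 1, 5, 6]

G: 4·3 = 12 | 6·0+1·0+5·0+6·2 = 12
M: 4·6 = 24 | 6·4+1·0+5·0+6·0 = 24
Y: 4·8 = 32 | 6·0+1·0+5·4+6·2 = 32
R: 4·7 = 28 | 6·0+1·4+5·0+6·4 = 28
gcd(4,6,1,5,6) = 1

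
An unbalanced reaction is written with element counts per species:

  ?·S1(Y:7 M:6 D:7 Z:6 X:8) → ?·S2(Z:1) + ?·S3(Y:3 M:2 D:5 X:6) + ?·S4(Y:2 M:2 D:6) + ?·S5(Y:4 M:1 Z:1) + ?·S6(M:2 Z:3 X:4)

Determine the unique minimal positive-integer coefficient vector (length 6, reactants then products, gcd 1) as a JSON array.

Y: 4·7 = 28 | 5·0+2·3+3·2+4·4+5·0 = 28
M: 4·6 = 24 | 5·0+2·2+3·2+4·1+5·2 = 24
D: 4·7 = 28 | 5·0+2·5+3·6+4·0+5·0 = 28
Z: 4·6 = 24 | 5·1+2·0+3·0+4·1+5·3 = 24
X: 4·8 = 32 | 5·0+2·6+3·0+4·0+5·4 = 32
gcd(4,5,2,3,4,5) = 1

Coefficients: [4, 5, 2, 3, 4, 5]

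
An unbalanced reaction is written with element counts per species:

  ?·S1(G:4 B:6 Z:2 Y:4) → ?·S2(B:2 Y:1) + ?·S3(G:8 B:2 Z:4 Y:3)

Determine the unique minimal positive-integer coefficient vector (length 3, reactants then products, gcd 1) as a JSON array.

G: 2·4 = 8 | 5·0+1·8 = 8
B: 2·6 = 12 | 5·2+1·2 = 12
Z: 2·2 = 4 | 5·0+1·4 = 4
Y: 2·4 = 8 | 5·1+1·3 = 8
gcd(2,5,1) = 1

Coefficients: [2, 5, 1]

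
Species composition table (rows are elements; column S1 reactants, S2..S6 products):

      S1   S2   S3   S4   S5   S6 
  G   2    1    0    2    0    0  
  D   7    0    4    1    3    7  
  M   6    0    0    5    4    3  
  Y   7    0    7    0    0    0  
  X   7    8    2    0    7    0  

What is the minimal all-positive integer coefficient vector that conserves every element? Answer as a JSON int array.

G: 6·2 = 12 | 2·1+6·0+5·2+2·0+1·0 = 12
D: 6·7 = 42 | 2·0+6·4+5·1+2·3+1·7 = 42
M: 6·6 = 36 | 2·0+6·0+5·5+2·4+1·3 = 36
Y: 6·7 = 42 | 2·0+6·7+5·0+2·0+1·0 = 42
X: 6·7 = 42 | 2·8+6·2+5·0+2·7+1·0 = 42
gcd(6,2,6,5,2,1) = 1

Coefficients: [6, 2, 6, 5, 2, 1]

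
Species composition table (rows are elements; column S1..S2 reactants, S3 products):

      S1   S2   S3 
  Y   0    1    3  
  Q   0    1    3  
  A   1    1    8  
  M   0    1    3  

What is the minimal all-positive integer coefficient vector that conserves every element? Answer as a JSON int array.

Y: 5·0+3·1 = 3 | 1·3 = 3
Q: 5·0+3·1 = 3 | 1·3 = 3
A: 5·1+3·1 = 8 | 1·8 = 8
M: 5·0+3·1 = 3 | 1·3 = 3
gcd(5,3,1) = 1

Coefficients: [5, 3, 1]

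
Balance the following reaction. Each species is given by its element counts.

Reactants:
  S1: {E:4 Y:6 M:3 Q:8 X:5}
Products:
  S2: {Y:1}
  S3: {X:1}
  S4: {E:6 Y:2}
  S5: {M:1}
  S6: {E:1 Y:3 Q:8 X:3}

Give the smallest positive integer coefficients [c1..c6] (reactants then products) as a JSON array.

E: 2·4 = 8 | 4·0+4·0+1·6+6·0+2·1 = 8
Y: 2·6 = 12 | 4·1+4·0+1·2+6·0+2·3 = 12
M: 2·3 = 6 | 4·0+4·0+1·0+6·1+2·0 = 6
Q: 2·8 = 16 | 4·0+4·0+1·0+6·0+2·8 = 16
X: 2·5 = 10 | 4·0+4·1+1·0+6·0+2·3 = 10
gcd(2,4,4,1,6,2) = 1

Coefficients: [2, 4, 4, 1, 6, 2]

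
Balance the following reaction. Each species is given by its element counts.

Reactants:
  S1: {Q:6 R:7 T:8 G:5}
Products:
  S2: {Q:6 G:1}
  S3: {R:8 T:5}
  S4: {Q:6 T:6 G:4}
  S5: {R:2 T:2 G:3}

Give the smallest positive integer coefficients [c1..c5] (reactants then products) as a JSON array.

Coefficients: [6, 3, 4, 3, 5]

Q: 6·6 = 36 | 3·6+4·0+3·6+5·0 = 36
R: 6·7 = 42 | 3·0+4·8+3·0+5·2 = 42
T: 6·8 = 48 | 3·0+4·5+3·6+5·2 = 48
G: 6·5 = 30 | 3·1+4·0+3·4+5·3 = 30
gcd(6,3,4,3,5) = 1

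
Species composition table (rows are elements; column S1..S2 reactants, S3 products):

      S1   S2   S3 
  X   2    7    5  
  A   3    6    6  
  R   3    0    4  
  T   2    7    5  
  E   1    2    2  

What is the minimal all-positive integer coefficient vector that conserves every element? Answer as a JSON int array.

Coefficients: [4, 1, 3]

X: 4·2+1·7 = 15 | 3·5 = 15
A: 4·3+1·6 = 18 | 3·6 = 18
R: 4·3+1·0 = 12 | 3·4 = 12
T: 4·2+1·7 = 15 | 3·5 = 15
E: 4·1+1·2 = 6 | 3·2 = 6
gcd(4,1,3) = 1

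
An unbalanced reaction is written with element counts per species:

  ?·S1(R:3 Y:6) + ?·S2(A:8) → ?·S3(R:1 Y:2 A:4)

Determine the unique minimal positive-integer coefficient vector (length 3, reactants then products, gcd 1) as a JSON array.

Coefficients: [2, 3, 6]

R: 2·3+3·0 = 6 | 6·1 = 6
Y: 2·6+3·0 = 12 | 6·2 = 12
A: 2·0+3·8 = 24 | 6·4 = 24
gcd(2,3,6) = 1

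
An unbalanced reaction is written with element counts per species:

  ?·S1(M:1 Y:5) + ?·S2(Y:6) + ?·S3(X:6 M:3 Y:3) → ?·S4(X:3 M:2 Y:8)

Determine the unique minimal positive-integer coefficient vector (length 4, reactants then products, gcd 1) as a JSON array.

X: 3·0+4·0+3·6 = 18 | 6·3 = 18
M: 3·1+4·0+3·3 = 12 | 6·2 = 12
Y: 3·5+4·6+3·3 = 48 | 6·8 = 48
gcd(3,4,3,6) = 1

Coefficients: [3, 4, 3, 6]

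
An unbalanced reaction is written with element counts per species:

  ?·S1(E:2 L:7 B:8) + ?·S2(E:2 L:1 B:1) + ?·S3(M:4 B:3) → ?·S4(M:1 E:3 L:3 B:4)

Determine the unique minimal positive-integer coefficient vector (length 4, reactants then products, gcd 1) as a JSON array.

M: 1·0+5·0+1·4 = 4 | 4·1 = 4
E: 1·2+5·2+1·0 = 12 | 4·3 = 12
L: 1·7+5·1+1·0 = 12 | 4·3 = 12
B: 1·8+5·1+1·3 = 16 | 4·4 = 16
gcd(1,5,1,4) = 1

Coefficients: [1, 5, 1, 4]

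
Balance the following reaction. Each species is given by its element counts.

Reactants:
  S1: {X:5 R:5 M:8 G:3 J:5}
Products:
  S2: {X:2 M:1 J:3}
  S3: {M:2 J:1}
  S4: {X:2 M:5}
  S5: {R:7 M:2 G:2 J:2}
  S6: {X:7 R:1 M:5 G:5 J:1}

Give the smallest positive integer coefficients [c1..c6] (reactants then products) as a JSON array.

Coefficients: [6, 5, 5, 3, 4, 2]

X: 6·5 = 30 | 5·2+5·0+3·2+4·0+2·7 = 30
R: 6·5 = 30 | 5·0+5·0+3·0+4·7+2·1 = 30
M: 6·8 = 48 | 5·1+5·2+3·5+4·2+2·5 = 48
G: 6·3 = 18 | 5·0+5·0+3·0+4·2+2·5 = 18
J: 6·5 = 30 | 5·3+5·1+3·0+4·2+2·1 = 30
gcd(6,5,5,3,4,2) = 1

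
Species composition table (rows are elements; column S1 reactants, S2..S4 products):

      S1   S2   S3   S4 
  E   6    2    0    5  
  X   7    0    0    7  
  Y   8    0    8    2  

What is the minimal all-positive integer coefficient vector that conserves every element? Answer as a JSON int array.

E: 4·6 = 24 | 2·2+3·0+4·5 = 24
X: 4·7 = 28 | 2·0+3·0+4·7 = 28
Y: 4·8 = 32 | 2·0+3·8+4·2 = 32
gcd(4,2,3,4) = 1

Coefficients: [4, 2, 3, 4]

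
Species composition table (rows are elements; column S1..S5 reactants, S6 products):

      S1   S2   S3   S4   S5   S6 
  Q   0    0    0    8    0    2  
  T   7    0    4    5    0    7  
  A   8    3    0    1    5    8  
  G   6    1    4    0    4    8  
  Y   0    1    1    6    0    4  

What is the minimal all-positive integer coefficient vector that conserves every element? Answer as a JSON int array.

Q: 1·0+6·0+4·0+1·8+1·0 = 8 | 4·2 = 8
T: 1·7+6·0+4·4+1·5+1·0 = 28 | 4·7 = 28
A: 1·8+6·3+4·0+1·1+1·5 = 32 | 4·8 = 32
G: 1·6+6·1+4·4+1·0+1·4 = 32 | 4·8 = 32
Y: 1·0+6·1+4·1+1·6+1·0 = 16 | 4·4 = 16
gcd(1,6,4,1,1,4) = 1

Coefficients: [1, 6, 4, 1, 1, 4]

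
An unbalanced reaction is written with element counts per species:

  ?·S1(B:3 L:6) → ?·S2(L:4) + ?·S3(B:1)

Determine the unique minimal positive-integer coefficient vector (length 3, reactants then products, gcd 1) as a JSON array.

Coefficients: [2, 3, 6]

B: 2·3 = 6 | 3·0+6·1 = 6
L: 2·6 = 12 | 3·4+6·0 = 12
gcd(2,3,6) = 1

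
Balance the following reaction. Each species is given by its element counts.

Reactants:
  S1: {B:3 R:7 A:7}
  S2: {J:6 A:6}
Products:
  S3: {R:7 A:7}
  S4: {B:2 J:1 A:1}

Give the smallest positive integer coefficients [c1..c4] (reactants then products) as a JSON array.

B: 4·3+1·0 = 12 | 4·0+6·2 = 12
J: 4·0+1·6 = 6 | 4·0+6·1 = 6
R: 4·7+1·0 = 28 | 4·7+6·0 = 28
A: 4·7+1·6 = 34 | 4·7+6·1 = 34
gcd(4,1,4,6) = 1

Coefficients: [4, 1, 4, 6]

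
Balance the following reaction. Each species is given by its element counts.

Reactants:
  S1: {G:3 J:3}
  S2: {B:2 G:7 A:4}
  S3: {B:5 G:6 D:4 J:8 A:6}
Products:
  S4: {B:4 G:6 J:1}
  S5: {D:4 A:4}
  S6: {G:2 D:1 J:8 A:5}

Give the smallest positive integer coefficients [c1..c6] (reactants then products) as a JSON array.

Coefficients: [2, 2, 4, 6, 3, 4]

B: 2·0+2·2+4·5 = 24 | 6·4+3·0+4·0 = 24
G: 2·3+2·7+4·6 = 44 | 6·6+3·0+4·2 = 44
D: 2·0+2·0+4·4 = 16 | 6·0+3·4+4·1 = 16
J: 2·3+2·0+4·8 = 38 | 6·1+3·0+4·8 = 38
A: 2·0+2·4+4·6 = 32 | 6·0+3·4+4·5 = 32
gcd(2,2,4,6,3,4) = 1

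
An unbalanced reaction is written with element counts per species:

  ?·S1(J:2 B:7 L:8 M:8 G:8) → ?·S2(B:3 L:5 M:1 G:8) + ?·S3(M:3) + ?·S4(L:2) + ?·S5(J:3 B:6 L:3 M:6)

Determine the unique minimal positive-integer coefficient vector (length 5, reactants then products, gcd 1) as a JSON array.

J: 6·2 = 12 | 6·0+6·0+3·0+4·3 = 12
B: 6·7 = 42 | 6·3+6·0+3·0+4·6 = 42
L: 6·8 = 48 | 6·5+6·0+3·2+4·3 = 48
M: 6·8 = 48 | 6·1+6·3+3·0+4·6 = 48
G: 6·8 = 48 | 6·8+6·0+3·0+4·0 = 48
gcd(6,6,6,3,4) = 1

Coefficients: [6, 6, 6, 3, 4]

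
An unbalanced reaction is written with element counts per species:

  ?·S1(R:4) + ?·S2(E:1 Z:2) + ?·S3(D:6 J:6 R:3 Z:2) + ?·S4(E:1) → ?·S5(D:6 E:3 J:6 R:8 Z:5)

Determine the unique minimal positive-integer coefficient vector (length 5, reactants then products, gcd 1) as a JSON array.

Coefficients: [5, 6, 4, 6, 4]

D: 5·0+6·0+4·6+6·0 = 24 | 4·6 = 24
E: 5·0+6·1+4·0+6·1 = 12 | 4·3 = 12
J: 5·0+6·0+4·6+6·0 = 24 | 4·6 = 24
R: 5·4+6·0+4·3+6·0 = 32 | 4·8 = 32
Z: 5·0+6·2+4·2+6·0 = 20 | 4·5 = 20
gcd(5,6,4,6,4) = 1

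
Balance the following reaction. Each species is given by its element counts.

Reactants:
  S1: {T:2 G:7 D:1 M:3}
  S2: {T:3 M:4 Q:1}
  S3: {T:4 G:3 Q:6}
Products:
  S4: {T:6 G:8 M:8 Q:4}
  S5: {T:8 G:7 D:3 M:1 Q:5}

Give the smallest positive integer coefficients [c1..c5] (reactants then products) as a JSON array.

T: 6·2+6·3+4·4 = 46 | 5·6+2·8 = 46
G: 6·7+6·0+4·3 = 54 | 5·8+2·7 = 54
D: 6·1+6·0+4·0 = 6 | 5·0+2·3 = 6
M: 6·3+6·4+4·0 = 42 | 5·8+2·1 = 42
Q: 6·0+6·1+4·6 = 30 | 5·4+2·5 = 30
gcd(6,6,4,5,2) = 1

Coefficients: [6, 6, 4, 5, 2]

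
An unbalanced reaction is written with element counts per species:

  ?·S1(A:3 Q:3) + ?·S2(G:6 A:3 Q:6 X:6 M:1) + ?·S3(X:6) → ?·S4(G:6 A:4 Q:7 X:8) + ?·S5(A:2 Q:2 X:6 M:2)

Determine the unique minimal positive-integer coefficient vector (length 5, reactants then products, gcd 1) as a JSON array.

Coefficients: [4, 6, 5, 6, 3]

G: 4·0+6·6+5·0 = 36 | 6·6+3·0 = 36
A: 4·3+6·3+5·0 = 30 | 6·4+3·2 = 30
Q: 4·3+6·6+5·0 = 48 | 6·7+3·2 = 48
X: 4·0+6·6+5·6 = 66 | 6·8+3·6 = 66
M: 4·0+6·1+5·0 = 6 | 6·0+3·2 = 6
gcd(4,6,5,6,3) = 1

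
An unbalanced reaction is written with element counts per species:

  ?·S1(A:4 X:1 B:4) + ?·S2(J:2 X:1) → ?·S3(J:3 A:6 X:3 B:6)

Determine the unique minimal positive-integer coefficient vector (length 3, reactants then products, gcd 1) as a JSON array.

J: 3·0+3·2 = 6 | 2·3 = 6
A: 3·4+3·0 = 12 | 2·6 = 12
X: 3·1+3·1 = 6 | 2·3 = 6
B: 3·4+3·0 = 12 | 2·6 = 12
gcd(3,3,2) = 1

Coefficients: [3, 3, 2]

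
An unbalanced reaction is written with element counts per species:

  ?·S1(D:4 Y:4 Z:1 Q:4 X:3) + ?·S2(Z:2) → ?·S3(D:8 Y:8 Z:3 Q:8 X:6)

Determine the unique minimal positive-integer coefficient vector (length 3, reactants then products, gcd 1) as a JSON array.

Coefficients: [4, 1, 2]

D: 4·4+1·0 = 16 | 2·8 = 16
Y: 4·4+1·0 = 16 | 2·8 = 16
Z: 4·1+1·2 = 6 | 2·3 = 6
Q: 4·4+1·0 = 16 | 2·8 = 16
X: 4·3+1·0 = 12 | 2·6 = 12
gcd(4,1,2) = 1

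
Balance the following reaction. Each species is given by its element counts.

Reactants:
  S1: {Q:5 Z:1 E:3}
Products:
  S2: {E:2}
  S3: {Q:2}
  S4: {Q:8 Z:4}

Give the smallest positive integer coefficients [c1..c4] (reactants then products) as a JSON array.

Q: 4·5 = 20 | 6·0+6·2+1·8 = 20
Z: 4·1 = 4 | 6·0+6·0+1·4 = 4
E: 4·3 = 12 | 6·2+6·0+1·0 = 12
gcd(4,6,6,1) = 1

Coefficients: [4, 6, 6, 1]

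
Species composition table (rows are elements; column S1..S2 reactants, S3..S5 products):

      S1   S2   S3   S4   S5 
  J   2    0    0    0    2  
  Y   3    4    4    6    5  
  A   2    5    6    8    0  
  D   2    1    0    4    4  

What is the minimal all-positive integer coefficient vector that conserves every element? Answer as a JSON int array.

Coefficients: [1, 6, 4, 1, 1]

J: 1·2+6·0 = 2 | 4·0+1·0+1·2 = 2
Y: 1·3+6·4 = 27 | 4·4+1·6+1·5 = 27
A: 1·2+6·5 = 32 | 4·6+1·8+1·0 = 32
D: 1·2+6·1 = 8 | 4·0+1·4+1·4 = 8
gcd(1,6,4,1,1) = 1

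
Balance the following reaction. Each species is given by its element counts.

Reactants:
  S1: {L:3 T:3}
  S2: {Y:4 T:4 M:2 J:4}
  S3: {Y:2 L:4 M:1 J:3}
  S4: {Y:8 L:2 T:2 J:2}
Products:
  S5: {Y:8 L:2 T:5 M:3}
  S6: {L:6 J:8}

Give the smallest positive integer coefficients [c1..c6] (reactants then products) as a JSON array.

Coefficients: [2, 3, 6, 1, 4, 4]

Y: 2·0+3·4+6·2+1·8 = 32 | 4·8+4·0 = 32
L: 2·3+3·0+6·4+1·2 = 32 | 4·2+4·6 = 32
T: 2·3+3·4+6·0+1·2 = 20 | 4·5+4·0 = 20
M: 2·0+3·2+6·1+1·0 = 12 | 4·3+4·0 = 12
J: 2·0+3·4+6·3+1·2 = 32 | 4·0+4·8 = 32
gcd(2,3,6,1,4,4) = 1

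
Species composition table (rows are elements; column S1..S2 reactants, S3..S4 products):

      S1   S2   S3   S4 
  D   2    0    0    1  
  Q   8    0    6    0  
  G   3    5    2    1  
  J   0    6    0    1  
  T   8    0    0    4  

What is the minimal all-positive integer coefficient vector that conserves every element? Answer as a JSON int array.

Coefficients: [3, 1, 4, 6]

D: 3·2+1·0 = 6 | 4·0+6·1 = 6
Q: 3·8+1·0 = 24 | 4·6+6·0 = 24
G: 3·3+1·5 = 14 | 4·2+6·1 = 14
J: 3·0+1·6 = 6 | 4·0+6·1 = 6
T: 3·8+1·0 = 24 | 4·0+6·4 = 24
gcd(3,1,4,6) = 1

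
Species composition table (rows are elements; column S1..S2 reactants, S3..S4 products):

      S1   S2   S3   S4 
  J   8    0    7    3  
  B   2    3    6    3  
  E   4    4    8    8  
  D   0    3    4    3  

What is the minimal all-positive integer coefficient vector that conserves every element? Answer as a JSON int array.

Coefficients: [3, 5, 3, 1]

J: 3·8+5·0 = 24 | 3·7+1·3 = 24
B: 3·2+5·3 = 21 | 3·6+1·3 = 21
E: 3·4+5·4 = 32 | 3·8+1·8 = 32
D: 3·0+5·3 = 15 | 3·4+1·3 = 15
gcd(3,5,3,1) = 1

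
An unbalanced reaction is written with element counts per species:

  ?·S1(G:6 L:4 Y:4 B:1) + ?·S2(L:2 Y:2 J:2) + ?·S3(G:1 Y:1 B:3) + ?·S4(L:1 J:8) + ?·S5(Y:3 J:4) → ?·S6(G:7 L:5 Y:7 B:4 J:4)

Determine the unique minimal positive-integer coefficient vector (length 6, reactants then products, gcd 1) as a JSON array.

Coefficients: [5, 2, 5, 1, 2, 5]

G: 5·6+2·0+5·1+1·0+2·0 = 35 | 5·7 = 35
L: 5·4+2·2+5·0+1·1+2·0 = 25 | 5·5 = 25
Y: 5·4+2·2+5·1+1·0+2·3 = 35 | 5·7 = 35
B: 5·1+2·0+5·3+1·0+2·0 = 20 | 5·4 = 20
J: 5·0+2·2+5·0+1·8+2·4 = 20 | 5·4 = 20
gcd(5,2,5,1,2,5) = 1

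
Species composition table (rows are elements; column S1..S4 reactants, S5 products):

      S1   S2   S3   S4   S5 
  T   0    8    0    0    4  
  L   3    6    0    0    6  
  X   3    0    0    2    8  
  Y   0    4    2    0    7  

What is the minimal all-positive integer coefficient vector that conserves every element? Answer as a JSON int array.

Coefficients: [2, 1, 5, 5, 2]

T: 2·0+1·8+5·0+5·0 = 8 | 2·4 = 8
L: 2·3+1·6+5·0+5·0 = 12 | 2·6 = 12
X: 2·3+1·0+5·0+5·2 = 16 | 2·8 = 16
Y: 2·0+1·4+5·2+5·0 = 14 | 2·7 = 14
gcd(2,1,5,5,2) = 1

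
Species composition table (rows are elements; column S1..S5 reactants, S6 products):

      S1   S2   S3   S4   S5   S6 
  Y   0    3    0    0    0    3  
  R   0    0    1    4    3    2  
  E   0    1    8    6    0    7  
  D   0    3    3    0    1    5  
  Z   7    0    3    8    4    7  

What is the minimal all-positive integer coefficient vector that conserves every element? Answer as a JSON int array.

Y: 2·0+5·3+3·0+1·0+1·0 = 15 | 5·3 = 15
R: 2·0+5·0+3·1+1·4+1·3 = 10 | 5·2 = 10
E: 2·0+5·1+3·8+1·6+1·0 = 35 | 5·7 = 35
D: 2·0+5·3+3·3+1·0+1·1 = 25 | 5·5 = 25
Z: 2·7+5·0+3·3+1·8+1·4 = 35 | 5·7 = 35
gcd(2,5,3,1,1,5) = 1

Coefficients: [2, 5, 3, 1, 1, 5]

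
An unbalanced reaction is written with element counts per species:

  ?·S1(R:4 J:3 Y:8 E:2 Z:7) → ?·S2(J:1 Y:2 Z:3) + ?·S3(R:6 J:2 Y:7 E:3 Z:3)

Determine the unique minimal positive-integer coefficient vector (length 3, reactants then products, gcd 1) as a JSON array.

R: 3·4 = 12 | 5·0+2·6 = 12
J: 3·3 = 9 | 5·1+2·2 = 9
Y: 3·8 = 24 | 5·2+2·7 = 24
E: 3·2 = 6 | 5·0+2·3 = 6
Z: 3·7 = 21 | 5·3+2·3 = 21
gcd(3,5,2) = 1

Coefficients: [3, 5, 2]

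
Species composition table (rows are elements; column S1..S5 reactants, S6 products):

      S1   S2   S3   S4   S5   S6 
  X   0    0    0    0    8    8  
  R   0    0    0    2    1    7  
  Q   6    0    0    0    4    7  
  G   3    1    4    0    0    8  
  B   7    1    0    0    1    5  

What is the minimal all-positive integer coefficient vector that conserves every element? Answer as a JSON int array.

X: 1·0+1·0+3·0+6·0+2·8 = 16 | 2·8 = 16
R: 1·0+1·0+3·0+6·2+2·1 = 14 | 2·7 = 14
Q: 1·6+1·0+3·0+6·0+2·4 = 14 | 2·7 = 14
G: 1·3+1·1+3·4+6·0+2·0 = 16 | 2·8 = 16
B: 1·7+1·1+3·0+6·0+2·1 = 10 | 2·5 = 10
gcd(1,1,3,6,2,2) = 1

Coefficients: [1, 1, 3, 6, 2, 2]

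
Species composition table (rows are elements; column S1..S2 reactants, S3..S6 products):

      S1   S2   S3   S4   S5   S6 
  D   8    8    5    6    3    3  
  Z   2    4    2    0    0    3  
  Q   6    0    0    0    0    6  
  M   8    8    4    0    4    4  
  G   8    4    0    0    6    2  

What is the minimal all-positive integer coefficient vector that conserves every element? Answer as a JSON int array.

D: 4·8+3·8 = 56 | 4·5+1·6+6·3+4·3 = 56
Z: 4·2+3·4 = 20 | 4·2+1·0+6·0+4·3 = 20
Q: 4·6+3·0 = 24 | 4·0+1·0+6·0+4·6 = 24
M: 4·8+3·8 = 56 | 4·4+1·0+6·4+4·4 = 56
G: 4·8+3·4 = 44 | 4·0+1·0+6·6+4·2 = 44
gcd(4,3,4,1,6,4) = 1

Coefficients: [4, 3, 4, 1, 6, 4]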